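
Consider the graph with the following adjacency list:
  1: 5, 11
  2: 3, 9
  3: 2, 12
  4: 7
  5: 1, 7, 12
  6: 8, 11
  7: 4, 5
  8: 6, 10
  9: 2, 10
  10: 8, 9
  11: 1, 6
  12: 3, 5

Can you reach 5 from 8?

Yes

From 8 we can reach 1, 2, 3, 4, 5, 6, 7, 8, 9, 10, 11, 12, which includes 5.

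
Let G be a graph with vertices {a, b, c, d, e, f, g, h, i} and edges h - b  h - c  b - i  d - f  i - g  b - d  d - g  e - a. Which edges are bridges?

The edges on the cycle b-d-g-i-b are not bridges since each lies on that cycle.
But removing b - h disconnects b from h; removing c - h disconnects c from h; removing f - d disconnects f from d; removing a - e disconnects a from e — these are bridges.

a-e, b-h, c-h, d-f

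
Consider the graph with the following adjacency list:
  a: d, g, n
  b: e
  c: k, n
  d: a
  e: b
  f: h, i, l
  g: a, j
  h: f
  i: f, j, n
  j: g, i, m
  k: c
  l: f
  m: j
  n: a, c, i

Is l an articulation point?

Deleting l leaves 2 components (was 2), so l is not a cut vertex.

No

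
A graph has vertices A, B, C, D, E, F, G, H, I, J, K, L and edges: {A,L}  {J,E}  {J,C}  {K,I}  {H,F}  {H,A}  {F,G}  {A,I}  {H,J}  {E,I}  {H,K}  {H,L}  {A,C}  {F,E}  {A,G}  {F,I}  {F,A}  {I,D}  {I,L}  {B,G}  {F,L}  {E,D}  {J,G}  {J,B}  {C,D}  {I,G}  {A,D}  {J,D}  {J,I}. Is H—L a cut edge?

After removing H—L, the path H-F-L still connects them, so the edge is not a bridge.

No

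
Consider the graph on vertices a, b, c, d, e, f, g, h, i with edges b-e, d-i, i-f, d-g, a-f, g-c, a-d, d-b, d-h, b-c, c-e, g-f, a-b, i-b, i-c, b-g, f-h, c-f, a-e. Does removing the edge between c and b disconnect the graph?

After removing c-b, the path c-i-b still connects them, so the edge is not a bridge.

No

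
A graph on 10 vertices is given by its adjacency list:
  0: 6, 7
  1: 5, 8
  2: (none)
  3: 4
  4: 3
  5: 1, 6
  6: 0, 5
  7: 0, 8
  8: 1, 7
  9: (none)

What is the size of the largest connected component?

9 is isolated — a component by itself.
2 is isolated — a component by itself.
Starting from 3 we can reach 3, 4. That is one component of size 2.
Starting from 0 we can reach 0, 1, 5, 6, 7, 8. That is one component of size 6.
The largest has 6 vertices.

6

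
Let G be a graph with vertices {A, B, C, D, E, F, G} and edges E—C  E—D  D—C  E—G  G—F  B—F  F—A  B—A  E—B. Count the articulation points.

Removing E increases the component count from 1 to 2, so E is a cut vertex.
By contrast removing C leaves 1 component; it is not a cut vertex. No other vertex is a cut vertex either.

1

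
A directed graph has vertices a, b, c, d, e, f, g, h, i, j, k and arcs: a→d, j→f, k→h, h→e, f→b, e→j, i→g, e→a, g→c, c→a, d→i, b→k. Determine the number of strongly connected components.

{b, e, f, h, j, k} are all mutually reachable — one SCC of size 6.
{a, c, d, g, i} are all mutually reachable — one SCC of size 5.
That gives 2 strongly connected components.

2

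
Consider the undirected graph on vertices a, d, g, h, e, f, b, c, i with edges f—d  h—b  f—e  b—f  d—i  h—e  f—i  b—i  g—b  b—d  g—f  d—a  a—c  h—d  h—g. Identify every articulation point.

a, d

Removing a increases the component count from 1 to 2, so a is a cut vertex.
Removing d increases the component count from 1 to 2, so d is a cut vertex.
By contrast removing e leaves 1 component; it is not a cut vertex. No other vertex is a cut vertex either.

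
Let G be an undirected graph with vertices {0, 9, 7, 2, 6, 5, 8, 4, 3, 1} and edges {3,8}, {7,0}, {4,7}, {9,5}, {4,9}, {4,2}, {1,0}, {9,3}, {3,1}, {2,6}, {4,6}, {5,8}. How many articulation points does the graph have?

1

Removing 4 increases the component count from 1 to 2, so 4 is a cut vertex.
By contrast removing 0 leaves 1 component; it is not a cut vertex. No other vertex is a cut vertex either.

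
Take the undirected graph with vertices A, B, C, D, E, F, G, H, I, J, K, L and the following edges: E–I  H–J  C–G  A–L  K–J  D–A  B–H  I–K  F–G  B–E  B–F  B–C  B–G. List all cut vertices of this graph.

Removing A increases the component count from 2 to 3, so A is a cut vertex.
Removing B increases the component count from 2 to 3, so B is a cut vertex.
By contrast removing J leaves 2 components; it is not a cut vertex. No other vertex is a cut vertex either.

A, B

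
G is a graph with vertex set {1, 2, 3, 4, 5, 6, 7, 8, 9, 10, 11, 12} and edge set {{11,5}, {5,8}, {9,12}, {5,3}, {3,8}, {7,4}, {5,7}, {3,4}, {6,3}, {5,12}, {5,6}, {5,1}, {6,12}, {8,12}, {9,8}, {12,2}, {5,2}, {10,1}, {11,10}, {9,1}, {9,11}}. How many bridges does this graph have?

The edges on the cycle 5-6-3-4-7-5 are not bridges since each lies on that cycle.
Every edge lies on some cycle, so there are no bridges.

0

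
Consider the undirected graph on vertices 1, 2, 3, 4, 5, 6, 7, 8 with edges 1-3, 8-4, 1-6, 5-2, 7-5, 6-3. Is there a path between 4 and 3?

The component containing 4 is {4, 8}, and 3 is not in it.

No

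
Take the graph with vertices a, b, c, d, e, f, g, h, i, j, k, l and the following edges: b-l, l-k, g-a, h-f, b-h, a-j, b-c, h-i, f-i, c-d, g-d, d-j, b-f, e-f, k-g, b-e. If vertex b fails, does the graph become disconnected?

Deleting b raises the number of components from 1 to 2, so b is a cut vertex.

Yes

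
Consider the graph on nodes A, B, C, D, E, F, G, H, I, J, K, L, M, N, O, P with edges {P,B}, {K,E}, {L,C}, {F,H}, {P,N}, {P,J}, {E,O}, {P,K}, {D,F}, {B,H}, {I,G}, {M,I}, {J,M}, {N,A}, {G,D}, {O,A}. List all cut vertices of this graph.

Removing P increases the component count from 2 to 3, so P is a cut vertex.
By contrast removing A leaves 2 components; it is not a cut vertex. No other vertex is a cut vertex either.

P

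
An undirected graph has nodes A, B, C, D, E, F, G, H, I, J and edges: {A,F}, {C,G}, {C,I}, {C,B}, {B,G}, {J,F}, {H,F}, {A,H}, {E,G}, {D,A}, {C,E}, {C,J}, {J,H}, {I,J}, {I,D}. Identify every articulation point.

Removing C increases the component count from 1 to 2, so C is a cut vertex.
By contrast removing F leaves 1 component; it is not a cut vertex. No other vertex is a cut vertex either.

C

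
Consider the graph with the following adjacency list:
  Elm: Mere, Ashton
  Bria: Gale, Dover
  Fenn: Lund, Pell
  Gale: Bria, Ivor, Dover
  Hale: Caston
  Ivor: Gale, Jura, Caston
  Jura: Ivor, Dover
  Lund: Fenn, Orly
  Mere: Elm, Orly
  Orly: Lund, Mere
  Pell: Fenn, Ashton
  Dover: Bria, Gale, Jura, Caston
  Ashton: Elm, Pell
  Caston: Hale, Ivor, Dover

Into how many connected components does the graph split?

2

Starting from Elm we can reach Elm, Fenn, Lund, Mere, Orly, Pell, Ashton. That is one component of size 7.
Starting from Bria we can reach Bria, Gale, Hale, Ivor, Jura, Dover, Caston. That is one component of size 7.
Total: 2 components.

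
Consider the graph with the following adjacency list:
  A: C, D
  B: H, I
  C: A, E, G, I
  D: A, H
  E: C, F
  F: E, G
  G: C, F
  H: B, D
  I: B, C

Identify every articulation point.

Removing C increases the component count from 1 to 2, so C is a cut vertex.
By contrast removing F leaves 1 component; it is not a cut vertex. No other vertex is a cut vertex either.

C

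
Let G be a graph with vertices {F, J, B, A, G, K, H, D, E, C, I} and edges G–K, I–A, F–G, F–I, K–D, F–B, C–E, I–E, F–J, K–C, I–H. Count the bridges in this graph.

The edges on the cycle F-I-E-C-K-G-F are not bridges since each lies on that cycle.
But removing H–I disconnects H from I; removing B–F disconnects B from F; removing A–I disconnects A from I; removing J–F disconnects J from F — these are bridges.
In total 5 edges are bridges.

5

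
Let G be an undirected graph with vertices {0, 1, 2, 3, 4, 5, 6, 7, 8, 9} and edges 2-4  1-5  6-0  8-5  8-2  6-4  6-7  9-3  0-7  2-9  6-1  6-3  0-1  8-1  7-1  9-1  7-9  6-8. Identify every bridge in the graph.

none

The edges on the cycle 6-8-2-9-7-6 are not bridges since each lies on that cycle.
Every edge lies on some cycle, so there are no bridges.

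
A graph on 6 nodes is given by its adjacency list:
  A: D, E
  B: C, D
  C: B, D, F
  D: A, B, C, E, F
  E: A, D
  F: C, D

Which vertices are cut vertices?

Removing D increases the component count from 1 to 2, so D is a cut vertex.
By contrast removing F leaves 1 component; it is not a cut vertex. No other vertex is a cut vertex either.

D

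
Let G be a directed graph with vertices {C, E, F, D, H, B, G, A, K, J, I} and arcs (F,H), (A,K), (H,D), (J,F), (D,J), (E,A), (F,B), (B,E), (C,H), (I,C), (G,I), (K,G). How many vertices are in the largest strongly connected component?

11

{A, B, C, D, E, F, G, H, I, J, K} are all mutually reachable — one SCC of size 11.
The largest has 11 vertices.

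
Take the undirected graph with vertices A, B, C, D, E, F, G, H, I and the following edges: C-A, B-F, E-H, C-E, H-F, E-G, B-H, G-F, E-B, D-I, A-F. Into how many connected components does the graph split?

2

Starting from D we can reach D, I. That is one component of size 2.
Starting from A we can reach A, B, C, E, F, G, H. That is one component of size 7.
Total: 2 components.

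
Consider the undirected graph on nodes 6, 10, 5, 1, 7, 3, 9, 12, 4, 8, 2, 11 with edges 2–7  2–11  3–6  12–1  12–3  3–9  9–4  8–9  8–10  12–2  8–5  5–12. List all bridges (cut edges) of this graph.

1-12, 10-8, 11-2, 12-2, 2-7, 3-6, 4-9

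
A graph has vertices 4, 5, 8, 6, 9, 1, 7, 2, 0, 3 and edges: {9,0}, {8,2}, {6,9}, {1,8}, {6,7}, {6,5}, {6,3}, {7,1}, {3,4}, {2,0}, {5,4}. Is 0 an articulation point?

Deleting 0 leaves 1 component (was 1) (its neighbors 2, 9 remain connected to each other), so 0 is not a cut vertex.

No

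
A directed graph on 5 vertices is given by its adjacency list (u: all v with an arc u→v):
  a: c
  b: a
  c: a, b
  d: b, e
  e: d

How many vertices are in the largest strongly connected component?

3

{a, b, c} are all mutually reachable — one SCC of size 3.
{d, e} are all mutually reachable — one SCC of size 2.
The largest has 3 vertices.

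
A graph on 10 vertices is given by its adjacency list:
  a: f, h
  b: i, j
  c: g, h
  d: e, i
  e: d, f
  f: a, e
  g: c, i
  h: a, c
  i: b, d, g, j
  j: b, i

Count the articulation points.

Removing i increases the component count from 1 to 2, so i is a cut vertex.
By contrast removing c leaves 1 component; it is not a cut vertex. No other vertex is a cut vertex either.

1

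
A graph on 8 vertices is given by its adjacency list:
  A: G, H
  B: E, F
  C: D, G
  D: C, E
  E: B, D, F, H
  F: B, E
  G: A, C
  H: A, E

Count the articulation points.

1

Removing E increases the component count from 1 to 2, so E is a cut vertex.
By contrast removing D leaves 1 component; it is not a cut vertex. No other vertex is a cut vertex either.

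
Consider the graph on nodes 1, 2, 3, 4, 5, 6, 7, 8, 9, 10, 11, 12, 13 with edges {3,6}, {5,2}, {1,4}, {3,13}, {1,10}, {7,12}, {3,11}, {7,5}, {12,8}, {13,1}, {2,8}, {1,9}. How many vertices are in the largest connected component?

Starting from 2 we can reach 2, 5, 7, 8, 12. That is one component of size 5.
Starting from 1 we can reach 1, 3, 4, 6, 9, 10, 11, 13. That is one component of size 8.
The largest has 8 vertices.

8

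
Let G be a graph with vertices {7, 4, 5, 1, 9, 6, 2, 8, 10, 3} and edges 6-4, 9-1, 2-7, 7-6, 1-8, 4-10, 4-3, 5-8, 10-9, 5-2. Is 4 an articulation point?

Yes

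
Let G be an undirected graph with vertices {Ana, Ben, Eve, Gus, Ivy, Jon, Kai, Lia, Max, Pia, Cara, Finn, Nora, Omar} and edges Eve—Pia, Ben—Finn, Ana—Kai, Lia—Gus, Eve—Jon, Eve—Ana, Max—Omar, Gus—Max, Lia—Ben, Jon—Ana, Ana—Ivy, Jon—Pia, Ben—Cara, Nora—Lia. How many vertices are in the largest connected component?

8

Starting from Ana we can reach Ana, Eve, Ivy, Jon, Kai, Pia. That is one component of size 6.
Starting from Ben we can reach Ben, Gus, Lia, Max, Cara, Finn, Nora, Omar. That is one component of size 8.
The largest has 8 vertices.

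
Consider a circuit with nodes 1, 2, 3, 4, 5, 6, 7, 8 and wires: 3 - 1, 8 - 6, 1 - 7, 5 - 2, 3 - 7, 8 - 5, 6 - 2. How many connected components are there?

4 is isolated — a component by itself.
Starting from 1 we can reach 1, 3, 7. That is one component of size 3.
Starting from 2 we can reach 2, 5, 6, 8. That is one component of size 4.
Total: 3 components.

3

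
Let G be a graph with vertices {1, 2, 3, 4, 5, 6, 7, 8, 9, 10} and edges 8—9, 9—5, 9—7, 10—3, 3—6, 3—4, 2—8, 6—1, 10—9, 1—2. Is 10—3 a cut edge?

No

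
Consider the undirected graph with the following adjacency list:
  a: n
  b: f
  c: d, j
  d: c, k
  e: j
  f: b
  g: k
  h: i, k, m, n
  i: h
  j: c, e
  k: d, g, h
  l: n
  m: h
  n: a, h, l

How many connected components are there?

Starting from b we can reach b, f. That is one component of size 2.
Starting from a we can reach a, c, d, e, g, h, i, j, k, l, m, n. That is one component of size 12.
Total: 2 components.

2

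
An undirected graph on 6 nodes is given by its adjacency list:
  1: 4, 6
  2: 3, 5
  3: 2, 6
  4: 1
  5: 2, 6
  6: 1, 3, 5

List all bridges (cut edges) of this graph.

1-4, 1-6

The edges on the cycle 6-3-2-5-6 are not bridges since each lies on that cycle.
But removing 1-4 disconnects 1 from 4; removing 6-1 disconnects 6 from 1 — these are bridges.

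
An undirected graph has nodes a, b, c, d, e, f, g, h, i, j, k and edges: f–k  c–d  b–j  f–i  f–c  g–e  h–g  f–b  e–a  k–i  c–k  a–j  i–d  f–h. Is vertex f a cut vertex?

Deleting f raises the number of components from 1 to 2, so f is a cut vertex.

Yes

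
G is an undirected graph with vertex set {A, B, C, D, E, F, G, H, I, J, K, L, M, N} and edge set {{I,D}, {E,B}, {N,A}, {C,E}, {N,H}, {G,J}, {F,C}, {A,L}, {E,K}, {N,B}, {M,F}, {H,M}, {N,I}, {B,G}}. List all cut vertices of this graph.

A, B, E, G, I, N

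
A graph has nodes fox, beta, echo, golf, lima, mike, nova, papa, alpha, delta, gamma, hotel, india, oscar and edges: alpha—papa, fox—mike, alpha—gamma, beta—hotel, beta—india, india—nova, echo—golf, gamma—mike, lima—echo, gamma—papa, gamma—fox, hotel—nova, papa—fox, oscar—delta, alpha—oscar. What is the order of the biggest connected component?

7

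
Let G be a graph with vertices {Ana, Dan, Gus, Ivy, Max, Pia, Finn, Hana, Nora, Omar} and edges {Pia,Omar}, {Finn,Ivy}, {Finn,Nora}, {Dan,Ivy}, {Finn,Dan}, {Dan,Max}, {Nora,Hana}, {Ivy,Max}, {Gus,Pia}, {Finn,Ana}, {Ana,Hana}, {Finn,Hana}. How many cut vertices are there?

2

Removing Pia increases the component count from 2 to 3, so Pia is a cut vertex.
Removing Finn increases the component count from 2 to 3, so Finn is a cut vertex.
By contrast removing Gus leaves 2 components; it is not a cut vertex. No other vertex is a cut vertex either.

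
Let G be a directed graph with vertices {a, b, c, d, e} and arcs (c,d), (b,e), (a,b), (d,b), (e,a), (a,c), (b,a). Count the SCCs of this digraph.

{a, b, c, d, e} are all mutually reachable — one SCC of size 5.
That gives 1 strongly connected component.

1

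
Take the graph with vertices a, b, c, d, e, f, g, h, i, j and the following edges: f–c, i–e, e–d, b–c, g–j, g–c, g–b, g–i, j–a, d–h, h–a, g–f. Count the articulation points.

1

Removing g increases the component count from 1 to 2, so g is a cut vertex.
By contrast removing h leaves 1 component; it is not a cut vertex. No other vertex is a cut vertex either.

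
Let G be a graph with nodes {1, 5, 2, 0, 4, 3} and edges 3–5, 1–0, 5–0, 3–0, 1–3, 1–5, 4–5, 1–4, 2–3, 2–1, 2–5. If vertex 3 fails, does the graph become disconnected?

Deleting 3 leaves 1 component (was 1) (its neighbors 0, 1, 2, 5 remain connected to each other), so 3 is not a cut vertex.

No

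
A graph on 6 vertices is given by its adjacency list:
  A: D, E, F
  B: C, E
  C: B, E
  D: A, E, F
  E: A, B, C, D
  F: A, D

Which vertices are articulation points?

Removing E increases the component count from 1 to 2, so E is a cut vertex.
By contrast removing D leaves 1 component; it is not a cut vertex. No other vertex is a cut vertex either.

E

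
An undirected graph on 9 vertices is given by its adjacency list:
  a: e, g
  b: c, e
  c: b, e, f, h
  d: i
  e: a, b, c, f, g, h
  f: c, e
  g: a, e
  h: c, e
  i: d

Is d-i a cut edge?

Yes

Removing d-i leaves no path between d and i: the component count goes from 2 to 3. So it is a bridge.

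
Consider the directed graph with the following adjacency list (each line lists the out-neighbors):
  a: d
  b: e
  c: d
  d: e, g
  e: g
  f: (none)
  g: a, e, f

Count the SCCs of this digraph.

{a, d, e, g} are all mutually reachable — one SCC of size 4.
{b} is an SCC by itself.
{c} is an SCC by itself.
{f} is an SCC by itself.
That gives 4 strongly connected components.

4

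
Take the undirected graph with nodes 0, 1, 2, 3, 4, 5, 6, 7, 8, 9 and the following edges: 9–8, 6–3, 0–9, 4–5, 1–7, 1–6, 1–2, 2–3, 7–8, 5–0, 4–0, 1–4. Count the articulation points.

1

Removing 1 increases the component count from 1 to 2, so 1 is a cut vertex.
By contrast removing 9 leaves 1 component; it is not a cut vertex. No other vertex is a cut vertex either.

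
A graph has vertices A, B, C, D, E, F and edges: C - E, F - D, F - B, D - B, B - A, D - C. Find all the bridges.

The edges on the cycle F-D-B-F are not bridges since each lies on that cycle.
But removing B - A disconnects B from A; removing D - C disconnects D from C; removing C - E disconnects C from E — these are bridges.

A-B, C-D, C-E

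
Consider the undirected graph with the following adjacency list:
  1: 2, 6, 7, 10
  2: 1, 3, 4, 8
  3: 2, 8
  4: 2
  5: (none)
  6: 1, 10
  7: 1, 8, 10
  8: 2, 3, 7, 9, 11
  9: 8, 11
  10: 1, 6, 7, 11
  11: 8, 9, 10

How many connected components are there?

5 is isolated — a component by itself.
Starting from 1 we can reach 1, 2, 3, 4, 6, 7, 8, 9, 10, 11. That is one component of size 10.
Total: 2 components.

2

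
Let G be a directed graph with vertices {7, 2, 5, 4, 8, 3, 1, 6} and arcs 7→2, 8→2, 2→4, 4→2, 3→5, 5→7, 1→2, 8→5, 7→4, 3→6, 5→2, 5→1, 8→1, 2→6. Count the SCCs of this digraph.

{2, 4} are all mutually reachable — one SCC of size 2.
{6} is an SCC by itself.
{7} is an SCC by itself.
{8} is an SCC by itself.
{1} is an SCC by itself.
(and 2 more singleton SCCs)
That gives 7 strongly connected components.

7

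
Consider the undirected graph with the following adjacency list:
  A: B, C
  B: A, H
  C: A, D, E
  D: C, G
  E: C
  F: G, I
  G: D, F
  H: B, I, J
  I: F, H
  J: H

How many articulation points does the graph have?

2

Removing C increases the component count from 1 to 2, so C is a cut vertex.
Removing H increases the component count from 1 to 2, so H is a cut vertex.
By contrast removing B leaves 1 component; it is not a cut vertex. No other vertex is a cut vertex either.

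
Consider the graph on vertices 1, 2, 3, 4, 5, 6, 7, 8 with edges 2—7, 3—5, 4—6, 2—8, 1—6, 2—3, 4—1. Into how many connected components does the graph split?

2

Starting from 1 we can reach 1, 4, 6. That is one component of size 3.
Starting from 2 we can reach 2, 3, 5, 7, 8. That is one component of size 5.
Total: 2 components.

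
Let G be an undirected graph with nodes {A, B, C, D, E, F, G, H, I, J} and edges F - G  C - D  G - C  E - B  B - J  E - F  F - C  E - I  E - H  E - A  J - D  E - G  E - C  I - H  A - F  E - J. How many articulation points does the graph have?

1

Removing E increases the component count from 1 to 2, so E is a cut vertex.
By contrast removing C leaves 1 component; it is not a cut vertex. No other vertex is a cut vertex either.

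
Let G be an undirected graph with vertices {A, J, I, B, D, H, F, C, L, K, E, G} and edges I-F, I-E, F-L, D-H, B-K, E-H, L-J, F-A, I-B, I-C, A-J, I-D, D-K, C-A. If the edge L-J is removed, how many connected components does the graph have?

2

L and J are still connected via L-F-A-J, so the component count stays at 2.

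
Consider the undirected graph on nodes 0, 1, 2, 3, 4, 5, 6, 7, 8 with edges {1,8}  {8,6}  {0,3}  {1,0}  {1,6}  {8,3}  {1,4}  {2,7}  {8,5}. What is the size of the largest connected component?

7

Starting from 2 we can reach 2, 7. That is one component of size 2.
Starting from 0 we can reach 0, 1, 3, 4, 5, 6, 8. That is one component of size 7.
The largest has 7 vertices.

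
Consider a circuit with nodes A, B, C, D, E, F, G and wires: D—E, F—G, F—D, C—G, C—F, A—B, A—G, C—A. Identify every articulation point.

A, D, F

Removing A increases the component count from 1 to 2, so A is a cut vertex.
Removing D increases the component count from 1 to 2, so D is a cut vertex.
Removing F increases the component count from 1 to 2, so F is a cut vertex.
By contrast removing G leaves 1 component; it is not a cut vertex. No other vertex is a cut vertex either.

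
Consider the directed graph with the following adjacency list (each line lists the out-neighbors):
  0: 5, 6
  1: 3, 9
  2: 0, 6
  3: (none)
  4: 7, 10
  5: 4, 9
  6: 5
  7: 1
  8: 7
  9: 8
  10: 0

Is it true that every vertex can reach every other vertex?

There is no directed path from 3 to 7, so the graph is not strongly connected.

No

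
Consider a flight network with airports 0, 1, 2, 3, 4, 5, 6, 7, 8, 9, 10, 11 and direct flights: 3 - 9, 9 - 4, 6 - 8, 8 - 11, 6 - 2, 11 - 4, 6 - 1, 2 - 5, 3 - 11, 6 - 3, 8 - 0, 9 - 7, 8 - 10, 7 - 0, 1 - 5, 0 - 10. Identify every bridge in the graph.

none

The edges on the cycle 6-1-5-2-6 are not bridges since each lies on that cycle.
Every edge lies on some cycle, so there are no bridges.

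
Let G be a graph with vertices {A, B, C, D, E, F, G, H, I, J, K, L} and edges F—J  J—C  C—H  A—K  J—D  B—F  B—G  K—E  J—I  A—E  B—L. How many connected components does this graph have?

2

Starting from A we can reach A, E, K. That is one component of size 3.
Starting from B we can reach B, C, D, F, G, H, I, J, L. That is one component of size 9.
Total: 2 components.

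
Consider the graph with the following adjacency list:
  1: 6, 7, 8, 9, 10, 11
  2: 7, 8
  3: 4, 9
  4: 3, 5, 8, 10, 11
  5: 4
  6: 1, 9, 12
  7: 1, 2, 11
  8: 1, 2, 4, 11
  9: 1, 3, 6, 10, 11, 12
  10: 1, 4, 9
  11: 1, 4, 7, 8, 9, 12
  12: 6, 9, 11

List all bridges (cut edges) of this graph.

4-5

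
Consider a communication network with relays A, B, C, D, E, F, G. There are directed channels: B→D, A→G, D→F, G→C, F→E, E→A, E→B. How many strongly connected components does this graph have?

4

{B, D, E, F} are all mutually reachable — one SCC of size 4.
{G} is an SCC by itself.
{C} is an SCC by itself.
{A} is an SCC by itself.
That gives 4 strongly connected components.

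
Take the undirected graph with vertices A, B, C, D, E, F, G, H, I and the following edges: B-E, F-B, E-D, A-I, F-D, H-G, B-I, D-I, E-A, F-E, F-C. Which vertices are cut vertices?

F

Removing F increases the component count from 2 to 3, so F is a cut vertex.
By contrast removing I leaves 2 components; it is not a cut vertex. No other vertex is a cut vertex either.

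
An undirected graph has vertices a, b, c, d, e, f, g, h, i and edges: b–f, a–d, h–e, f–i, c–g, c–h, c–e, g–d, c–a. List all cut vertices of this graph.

Removing c increases the component count from 2 to 3, so c is a cut vertex.
Removing f increases the component count from 2 to 3, so f is a cut vertex.
By contrast removing g leaves 2 components; it is not a cut vertex. No other vertex is a cut vertex either.

c, f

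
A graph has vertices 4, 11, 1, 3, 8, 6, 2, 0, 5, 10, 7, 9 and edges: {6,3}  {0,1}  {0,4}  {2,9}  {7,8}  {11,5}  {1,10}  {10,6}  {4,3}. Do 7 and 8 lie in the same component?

Yes

From 7 we can reach 7, 8, which includes 8.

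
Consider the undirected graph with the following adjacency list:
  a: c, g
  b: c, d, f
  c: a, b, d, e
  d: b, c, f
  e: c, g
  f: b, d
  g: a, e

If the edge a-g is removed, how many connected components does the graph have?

a and g are still connected via a-c-e-g, so the component count stays at 1.

1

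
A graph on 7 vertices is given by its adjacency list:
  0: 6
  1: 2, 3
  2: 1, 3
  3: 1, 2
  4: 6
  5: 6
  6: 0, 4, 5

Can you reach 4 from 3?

No

The component containing 3 is {1, 2, 3}, and 4 is not in it.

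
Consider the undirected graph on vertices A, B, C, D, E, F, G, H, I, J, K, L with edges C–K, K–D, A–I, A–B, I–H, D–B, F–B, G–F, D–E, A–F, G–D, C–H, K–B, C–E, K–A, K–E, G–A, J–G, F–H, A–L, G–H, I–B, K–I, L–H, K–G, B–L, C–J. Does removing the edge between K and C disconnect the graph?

After removing K–C, the path K-E-C still connects them, so the edge is not a bridge.

No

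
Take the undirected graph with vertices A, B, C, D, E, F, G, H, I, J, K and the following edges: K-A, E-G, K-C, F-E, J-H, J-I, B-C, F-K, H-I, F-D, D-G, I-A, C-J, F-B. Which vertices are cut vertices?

Removing F increases the component count from 1 to 2, so F is a cut vertex.
By contrast removing C leaves 1 component; it is not a cut vertex. No other vertex is a cut vertex either.

F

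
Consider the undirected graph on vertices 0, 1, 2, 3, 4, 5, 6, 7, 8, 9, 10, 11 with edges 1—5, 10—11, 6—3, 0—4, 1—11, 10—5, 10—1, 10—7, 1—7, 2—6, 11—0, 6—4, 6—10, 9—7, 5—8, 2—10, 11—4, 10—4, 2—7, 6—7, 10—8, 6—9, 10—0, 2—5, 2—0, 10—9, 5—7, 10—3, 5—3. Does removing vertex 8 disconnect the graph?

No

Deleting 8 leaves 1 component (was 1) (its neighbors 5, 10 remain connected to each other), so 8 is not a cut vertex.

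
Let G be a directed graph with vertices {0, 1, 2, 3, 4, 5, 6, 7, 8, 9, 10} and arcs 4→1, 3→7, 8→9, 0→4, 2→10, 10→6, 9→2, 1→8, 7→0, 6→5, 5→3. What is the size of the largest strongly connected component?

11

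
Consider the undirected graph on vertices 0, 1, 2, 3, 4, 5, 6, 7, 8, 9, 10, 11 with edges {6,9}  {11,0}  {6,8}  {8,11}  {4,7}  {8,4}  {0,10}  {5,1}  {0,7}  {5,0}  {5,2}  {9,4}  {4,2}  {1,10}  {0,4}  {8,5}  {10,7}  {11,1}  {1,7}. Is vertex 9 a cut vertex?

No

Deleting 9 leaves 2 components (was 2), so 9 is not a cut vertex.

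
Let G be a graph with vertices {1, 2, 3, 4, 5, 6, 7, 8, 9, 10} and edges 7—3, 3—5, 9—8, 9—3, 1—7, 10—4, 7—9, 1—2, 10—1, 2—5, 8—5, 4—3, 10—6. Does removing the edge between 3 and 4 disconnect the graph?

After removing 3—4, the path 3-7-1-10-4 still connects them, so the edge is not a bridge.

No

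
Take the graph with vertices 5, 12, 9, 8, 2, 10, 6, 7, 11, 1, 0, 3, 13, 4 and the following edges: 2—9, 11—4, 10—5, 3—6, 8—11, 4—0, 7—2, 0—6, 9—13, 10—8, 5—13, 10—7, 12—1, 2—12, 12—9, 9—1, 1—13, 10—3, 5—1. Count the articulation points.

Removing 10 increases the component count from 1 to 2, so 10 is a cut vertex.
By contrast removing 0 leaves 1 component; it is not a cut vertex. No other vertex is a cut vertex either.

1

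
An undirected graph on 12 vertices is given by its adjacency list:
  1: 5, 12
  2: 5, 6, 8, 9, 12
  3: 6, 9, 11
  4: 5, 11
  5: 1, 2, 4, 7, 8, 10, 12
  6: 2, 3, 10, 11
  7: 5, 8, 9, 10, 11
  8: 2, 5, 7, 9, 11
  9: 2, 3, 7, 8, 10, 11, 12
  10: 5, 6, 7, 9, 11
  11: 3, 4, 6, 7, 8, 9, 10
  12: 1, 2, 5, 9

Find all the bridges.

The edges on the cycle 5-1-12-5 are not bridges since each lies on that cycle.
Every edge lies on some cycle, so there are no bridges.

none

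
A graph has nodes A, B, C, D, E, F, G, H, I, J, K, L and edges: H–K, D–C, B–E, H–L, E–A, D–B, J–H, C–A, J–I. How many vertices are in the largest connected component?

F is isolated — a component by itself.
G is isolated — a component by itself.
Starting from H we can reach H, I, J, K, L. That is one component of size 5.
Starting from A we can reach A, B, C, D, E. That is one component of size 5.
The largest has 5 vertices.

5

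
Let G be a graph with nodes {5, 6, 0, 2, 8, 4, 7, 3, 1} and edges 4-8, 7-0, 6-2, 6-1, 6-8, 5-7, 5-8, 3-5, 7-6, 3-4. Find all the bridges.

0-7, 1-6, 2-6

The edges on the cycle 3-4-8-6-7-5-3 are not bridges since each lies on that cycle.
But removing 2-6 disconnects 2 from 6; removing 7-0 disconnects 7 from 0; removing 1-6 disconnects 1 from 6 — these are bridges.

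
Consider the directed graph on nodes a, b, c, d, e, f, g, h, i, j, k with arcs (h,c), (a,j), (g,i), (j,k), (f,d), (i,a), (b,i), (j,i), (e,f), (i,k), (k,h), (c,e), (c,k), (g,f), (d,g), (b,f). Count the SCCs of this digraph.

{a, c, d, e, f, g, h, i, j, k} are all mutually reachable — one SCC of size 10.
{b} is an SCC by itself.
That gives 2 strongly connected components.

2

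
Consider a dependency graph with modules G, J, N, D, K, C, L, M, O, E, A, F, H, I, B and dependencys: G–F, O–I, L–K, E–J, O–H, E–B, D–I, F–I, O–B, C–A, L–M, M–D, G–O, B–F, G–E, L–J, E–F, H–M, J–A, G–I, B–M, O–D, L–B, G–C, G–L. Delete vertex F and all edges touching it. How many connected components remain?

With F gone, the remaining components are: {N}; {A, B, C, D, E, G, H, I, J, K, L, M, O}.
That is 2 components.

2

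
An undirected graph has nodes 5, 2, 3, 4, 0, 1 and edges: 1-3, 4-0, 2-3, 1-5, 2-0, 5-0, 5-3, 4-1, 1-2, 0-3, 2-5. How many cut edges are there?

The edges on the cycle 1-2-3-1 are not bridges since each lies on that cycle.
Every edge lies on some cycle, so there are no bridges.

0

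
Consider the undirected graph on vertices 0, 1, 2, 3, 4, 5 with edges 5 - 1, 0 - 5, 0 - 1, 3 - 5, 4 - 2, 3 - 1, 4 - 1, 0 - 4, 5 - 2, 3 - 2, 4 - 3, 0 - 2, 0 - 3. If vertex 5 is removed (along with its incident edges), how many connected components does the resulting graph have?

1

With 5 gone, the remaining components are: {0, 1, 2, 3, 4}.
That is 1 component.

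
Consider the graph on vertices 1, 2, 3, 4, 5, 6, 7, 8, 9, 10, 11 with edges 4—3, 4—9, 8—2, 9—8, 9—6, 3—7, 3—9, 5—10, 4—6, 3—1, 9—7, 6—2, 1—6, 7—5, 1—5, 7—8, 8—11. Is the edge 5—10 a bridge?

Yes

Removing 5—10 leaves no path between 5 and 10: the component count goes from 1 to 2. So it is a bridge.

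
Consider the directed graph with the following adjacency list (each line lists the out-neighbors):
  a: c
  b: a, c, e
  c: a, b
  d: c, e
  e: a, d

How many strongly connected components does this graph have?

{a, b, c, d, e} are all mutually reachable — one SCC of size 5.
That gives 1 strongly connected component.

1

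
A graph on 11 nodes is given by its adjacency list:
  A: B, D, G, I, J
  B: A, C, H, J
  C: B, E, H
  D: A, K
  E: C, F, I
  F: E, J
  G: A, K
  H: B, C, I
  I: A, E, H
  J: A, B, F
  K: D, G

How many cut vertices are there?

1

Removing A increases the component count from 1 to 2, so A is a cut vertex.
By contrast removing G leaves 1 component; it is not a cut vertex. No other vertex is a cut vertex either.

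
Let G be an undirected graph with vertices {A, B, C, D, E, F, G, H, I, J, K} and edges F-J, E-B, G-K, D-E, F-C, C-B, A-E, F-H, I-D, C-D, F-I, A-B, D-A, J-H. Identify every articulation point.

F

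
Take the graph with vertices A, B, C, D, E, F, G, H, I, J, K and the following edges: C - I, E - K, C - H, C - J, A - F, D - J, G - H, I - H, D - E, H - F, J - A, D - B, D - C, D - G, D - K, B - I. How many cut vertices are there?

1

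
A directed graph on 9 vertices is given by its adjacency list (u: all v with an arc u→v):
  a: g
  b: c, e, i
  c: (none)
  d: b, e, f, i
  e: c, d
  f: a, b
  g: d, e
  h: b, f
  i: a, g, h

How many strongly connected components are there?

{a, b, d, e, f, g, h, i} are all mutually reachable — one SCC of size 8.
{c} is an SCC by itself.
That gives 2 strongly connected components.

2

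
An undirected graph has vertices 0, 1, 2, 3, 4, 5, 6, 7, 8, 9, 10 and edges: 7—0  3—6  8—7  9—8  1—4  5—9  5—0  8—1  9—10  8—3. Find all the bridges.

1-4, 1-8, 10-9, 3-6, 3-8

The edges on the cycle 5-9-8-7-0-5 are not bridges since each lies on that cycle.
But removing 9—10 disconnects 9 from 10; removing 8—1 disconnects 8 from 1; removing 1—4 disconnects 1 from 4; removing 8—3 disconnects 8 from 3 — these are bridges.
In total 5 edges are bridges.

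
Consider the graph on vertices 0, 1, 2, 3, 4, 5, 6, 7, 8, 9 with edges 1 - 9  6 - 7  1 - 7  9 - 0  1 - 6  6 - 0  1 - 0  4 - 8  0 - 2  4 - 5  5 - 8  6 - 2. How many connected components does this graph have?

3 is isolated — a component by itself.
Starting from 4 we can reach 4, 5, 8. That is one component of size 3.
Starting from 0 we can reach 0, 1, 2, 6, 7, 9. That is one component of size 6.
Total: 3 components.

3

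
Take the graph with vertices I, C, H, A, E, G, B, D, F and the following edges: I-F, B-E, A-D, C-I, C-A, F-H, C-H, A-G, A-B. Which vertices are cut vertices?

A, B, C

Removing A increases the component count from 1 to 4, so A is a cut vertex.
Removing B increases the component count from 1 to 2, so B is a cut vertex.
Removing C increases the component count from 1 to 2, so C is a cut vertex.
By contrast removing F leaves 1 component; it is not a cut vertex. No other vertex is a cut vertex either.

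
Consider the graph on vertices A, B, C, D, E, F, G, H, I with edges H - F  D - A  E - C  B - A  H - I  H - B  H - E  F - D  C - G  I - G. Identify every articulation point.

H

Removing H increases the component count from 1 to 2, so H is a cut vertex.
By contrast removing D leaves 1 component; it is not a cut vertex. No other vertex is a cut vertex either.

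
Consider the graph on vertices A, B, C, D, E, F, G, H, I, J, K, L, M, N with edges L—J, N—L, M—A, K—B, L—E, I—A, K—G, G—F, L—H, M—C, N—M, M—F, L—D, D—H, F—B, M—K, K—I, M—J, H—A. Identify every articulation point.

L, M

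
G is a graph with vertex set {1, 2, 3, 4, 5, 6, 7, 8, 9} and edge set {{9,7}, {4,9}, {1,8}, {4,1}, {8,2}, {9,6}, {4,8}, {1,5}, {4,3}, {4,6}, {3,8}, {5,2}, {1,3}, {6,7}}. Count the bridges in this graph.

The edges on the cycle 4-1-5-2-8-4 are not bridges since each lies on that cycle.
Every edge lies on some cycle, so there are no bridges.

0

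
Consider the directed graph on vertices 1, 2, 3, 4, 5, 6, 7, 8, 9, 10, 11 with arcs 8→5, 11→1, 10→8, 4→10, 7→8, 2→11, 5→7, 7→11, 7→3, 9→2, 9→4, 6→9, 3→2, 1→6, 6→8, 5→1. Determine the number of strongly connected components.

{1, 2, 3, 4, 5, 6, 7, 8, 9, 10, 11} are all mutually reachable — one SCC of size 11.
That gives 1 strongly connected component.

1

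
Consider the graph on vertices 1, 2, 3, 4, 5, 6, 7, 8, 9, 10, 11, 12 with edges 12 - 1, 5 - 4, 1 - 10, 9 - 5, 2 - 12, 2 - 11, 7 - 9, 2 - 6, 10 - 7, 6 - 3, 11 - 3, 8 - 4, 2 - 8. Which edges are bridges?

The edges on the cycle 2-11-3-6-2 are not bridges since each lies on that cycle.
Every edge lies on some cycle, so there are no bridges.

none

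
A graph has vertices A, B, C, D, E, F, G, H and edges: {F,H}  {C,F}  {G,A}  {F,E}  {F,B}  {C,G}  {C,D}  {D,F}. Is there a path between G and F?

Yes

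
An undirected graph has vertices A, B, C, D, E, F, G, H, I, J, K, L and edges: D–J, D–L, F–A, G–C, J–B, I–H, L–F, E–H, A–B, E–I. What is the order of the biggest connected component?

6

K is isolated — a component by itself.
Starting from C we can reach C, G. That is one component of size 2.
Starting from E we can reach E, H, I. That is one component of size 3.
Starting from A we can reach A, B, D, F, J, L. That is one component of size 6.
The largest has 6 vertices.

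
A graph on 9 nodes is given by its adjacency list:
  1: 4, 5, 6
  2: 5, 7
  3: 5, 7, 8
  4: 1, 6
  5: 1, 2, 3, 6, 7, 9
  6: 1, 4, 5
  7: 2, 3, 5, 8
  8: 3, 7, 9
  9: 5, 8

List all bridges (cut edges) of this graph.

The edges on the cycle 5-9-8-3-5 are not bridges since each lies on that cycle.
Every edge lies on some cycle, so there are no bridges.

none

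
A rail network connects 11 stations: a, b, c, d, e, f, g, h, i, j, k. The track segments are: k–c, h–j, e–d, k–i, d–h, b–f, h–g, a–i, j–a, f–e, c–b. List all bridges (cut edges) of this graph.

The edges on the cycle k-c-b-f-e-d-h-j-a-i-k are not bridges since each lies on that cycle.
But removing g–h disconnects g from h — this is a bridge.

g-h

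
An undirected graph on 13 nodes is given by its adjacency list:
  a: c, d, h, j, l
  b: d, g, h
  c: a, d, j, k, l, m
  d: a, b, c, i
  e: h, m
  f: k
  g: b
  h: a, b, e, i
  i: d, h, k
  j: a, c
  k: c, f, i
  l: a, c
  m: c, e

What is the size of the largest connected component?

Starting from a we can reach a, b, c, d, e, f, g, h, i, j, k, l, m. That is one component of size 13.
The largest has 13 vertices.

13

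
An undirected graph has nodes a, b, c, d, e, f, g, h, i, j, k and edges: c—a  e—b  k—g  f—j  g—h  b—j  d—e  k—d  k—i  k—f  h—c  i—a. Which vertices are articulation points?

k

Removing k increases the component count from 1 to 2, so k is a cut vertex.
By contrast removing g leaves 1 component; it is not a cut vertex. No other vertex is a cut vertex either.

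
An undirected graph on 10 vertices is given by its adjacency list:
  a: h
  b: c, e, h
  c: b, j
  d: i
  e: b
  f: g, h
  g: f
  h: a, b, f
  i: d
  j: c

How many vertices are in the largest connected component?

8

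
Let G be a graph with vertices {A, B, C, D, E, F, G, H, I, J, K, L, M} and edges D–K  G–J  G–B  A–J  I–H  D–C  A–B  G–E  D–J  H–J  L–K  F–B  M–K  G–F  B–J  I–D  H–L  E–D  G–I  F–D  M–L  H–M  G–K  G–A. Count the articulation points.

1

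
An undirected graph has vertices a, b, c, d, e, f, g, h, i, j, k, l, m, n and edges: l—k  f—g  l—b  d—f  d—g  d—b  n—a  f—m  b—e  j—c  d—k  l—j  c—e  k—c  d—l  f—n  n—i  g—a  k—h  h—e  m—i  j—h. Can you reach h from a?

Yes

From a we can reach a, b, c, d, e, f, g, h, i, j, k, l, m, n, which includes h.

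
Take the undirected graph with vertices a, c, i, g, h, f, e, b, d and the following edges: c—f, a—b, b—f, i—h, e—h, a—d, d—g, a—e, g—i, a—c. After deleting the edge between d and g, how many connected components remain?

1

d and g are still connected via d-a-e-h-i-g, so the component count stays at 1.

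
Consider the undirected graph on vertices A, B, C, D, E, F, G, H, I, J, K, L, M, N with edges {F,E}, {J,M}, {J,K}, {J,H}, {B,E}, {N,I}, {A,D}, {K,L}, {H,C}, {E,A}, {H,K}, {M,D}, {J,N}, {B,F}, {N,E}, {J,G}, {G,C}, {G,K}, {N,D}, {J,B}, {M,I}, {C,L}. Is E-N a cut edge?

After removing E-N, the path E-B-J-N still connects them, so the edge is not a bridge.

No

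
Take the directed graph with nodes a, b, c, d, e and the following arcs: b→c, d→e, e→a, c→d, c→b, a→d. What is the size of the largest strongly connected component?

3

{a, d, e} are all mutually reachable — one SCC of size 3.
{b, c} are all mutually reachable — one SCC of size 2.
The largest has 3 vertices.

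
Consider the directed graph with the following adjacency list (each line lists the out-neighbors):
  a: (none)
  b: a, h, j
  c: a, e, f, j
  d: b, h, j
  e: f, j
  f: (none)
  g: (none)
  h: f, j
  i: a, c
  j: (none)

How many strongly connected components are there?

10

{g} is an SCC by itself.
{i} is an SCC by itself.
{a} is an SCC by itself.
{j} is an SCC by itself.
{e} is an SCC by itself.
(and 5 more singleton SCCs)
That gives 10 strongly connected components.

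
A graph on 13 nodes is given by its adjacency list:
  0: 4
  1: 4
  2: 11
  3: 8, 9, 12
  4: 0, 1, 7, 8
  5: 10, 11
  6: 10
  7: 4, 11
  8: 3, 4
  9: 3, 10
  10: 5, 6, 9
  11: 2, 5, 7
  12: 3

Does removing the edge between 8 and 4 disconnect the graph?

After removing 8-4, the path 8-3-9-10-5-11-7-4 still connects them, so the edge is not a bridge.

No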